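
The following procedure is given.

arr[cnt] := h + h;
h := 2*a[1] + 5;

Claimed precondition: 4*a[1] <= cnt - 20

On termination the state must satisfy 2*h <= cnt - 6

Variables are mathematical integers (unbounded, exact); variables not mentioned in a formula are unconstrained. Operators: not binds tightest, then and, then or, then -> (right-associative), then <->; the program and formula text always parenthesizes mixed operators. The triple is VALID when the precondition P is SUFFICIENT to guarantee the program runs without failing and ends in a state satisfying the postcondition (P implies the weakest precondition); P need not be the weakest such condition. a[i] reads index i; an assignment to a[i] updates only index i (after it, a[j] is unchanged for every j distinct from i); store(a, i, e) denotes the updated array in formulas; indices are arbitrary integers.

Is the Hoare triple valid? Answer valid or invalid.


Working backward. After the program, 2*h <= cnt - 6 must hold.
Before h := 2*a[1] + 5: 4*a[1] <= cnt - 16
Before arr[cnt] := h + h: 4*a[1] <= cnt - 16
The weakest precondition is 4*a[1] <= cnt - 16.
Check whether 4*a[1] <= cnt - 20 implies it.
Every state satisfying the precondition satisfies the weakest precondition: the implication holds.
Answer: valid


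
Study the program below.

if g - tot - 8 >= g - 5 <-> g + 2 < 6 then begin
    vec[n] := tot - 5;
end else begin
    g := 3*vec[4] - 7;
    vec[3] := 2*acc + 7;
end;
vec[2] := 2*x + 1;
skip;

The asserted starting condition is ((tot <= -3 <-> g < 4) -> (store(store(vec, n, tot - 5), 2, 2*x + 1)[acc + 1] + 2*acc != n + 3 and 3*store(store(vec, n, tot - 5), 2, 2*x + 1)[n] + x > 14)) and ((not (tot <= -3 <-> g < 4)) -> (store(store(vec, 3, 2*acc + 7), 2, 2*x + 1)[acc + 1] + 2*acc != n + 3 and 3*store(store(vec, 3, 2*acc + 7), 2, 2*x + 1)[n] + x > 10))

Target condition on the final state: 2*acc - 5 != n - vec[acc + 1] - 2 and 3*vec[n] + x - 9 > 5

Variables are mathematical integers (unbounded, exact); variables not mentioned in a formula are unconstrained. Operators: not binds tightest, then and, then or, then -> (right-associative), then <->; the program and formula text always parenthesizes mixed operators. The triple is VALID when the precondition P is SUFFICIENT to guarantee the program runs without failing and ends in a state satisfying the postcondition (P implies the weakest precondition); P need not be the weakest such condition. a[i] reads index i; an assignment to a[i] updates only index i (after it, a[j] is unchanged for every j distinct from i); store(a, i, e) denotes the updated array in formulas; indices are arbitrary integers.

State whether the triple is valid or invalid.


Working backward. After the program, the postcondition 2*acc - 5 != n - vec[acc + 1] - 2 and 3*vec[n] + x - 9 > 5 must hold; in canonical form it is vec[acc + 1] + 2*acc != n + 3 and 3*vec[n] + x > 14.
Before skip: vec[acc + 1] + 2*acc != n + 3 and 3*vec[n] + x > 14
Before vec[2] := 2*x + 1: store(vec, 2, 2*x + 1)[acc + 1] + 2*acc != n + 3 and 3*store(vec, 2, 2*x + 1)[n] + x > 14
Then branch requires store(store(vec, n, tot - 5), 2, 2*x + 1)[acc + 1] + 2*acc != n + 3 and 3*store(store(vec, n, tot - 5), 2, 2*x + 1)[n] + x > 14; else branch requires store(store(vec, 3, 2*acc + 7), 2, 2*x + 1)[acc + 1] + 2*acc != n + 3 and 3*store(store(vec, 3, 2*acc + 7), 2, 2*x + 1)[n] + x > 14.
Before the if: ((tot <= -3 <-> g < 4) -> (store(store(vec, n, tot - 5), 2, 2*x + 1)[acc + 1] + 2*acc != n + 3 and 3*store(store(vec, n, tot - 5), 2, 2*x + 1)[n] + x > 14)) and ((not (tot <= -3 <-> g < 4)) -> (store(store(vec, 3, 2*acc + 7), 2, 2*x + 1)[acc + 1] + 2*acc != n + 3 and 3*store(store(vec, 3, 2*acc + 7), 2, 2*x + 1)[n] + x > 14))
The weakest precondition is ((tot <= -3 <-> g < 4) -> (store(store(vec, n, tot - 5), 2, 2*x + 1)[acc + 1] + 2*acc != n + 3 and 3*store(store(vec, n, tot - 5), 2, 2*x + 1)[n] + x > 14)) and ((not (tot <= -3 <-> g < 4)) -> (store(store(vec, 3, 2*acc + 7), 2, 2*x + 1)[acc + 1] + 2*acc != n + 3 and 3*store(store(vec, 3, 2*acc + 7), 2, 2*x + 1)[n] + x > 14)).
Check whether ((tot <= -3 <-> g < 4) -> (store(store(vec, n, tot - 5), 2, 2*x + 1)[acc + 1] + 2*acc != n + 3 and 3*store(store(vec, n, tot - 5), 2, 2*x + 1)[n] + x > 14)) and ((not (tot <= -3 <-> g < 4)) -> (store(store(vec, 3, 2*acc + 7), 2, 2*x + 1)[acc + 1] + 2*acc != n + 3 and 3*store(store(vec, 3, 2*acc + 7), 2, 2*x + 1)[n] + x > 10)) implies it.
Countermodel: at the initial state acc = 0, g = 3, n = 4, tot = -2, vec = {[1] = 0, [2] = 5, [3] = 5, [4] = -27723, elsewhere 5}, x = 83180, the precondition holds but the weakest precondition fails.
Answer: invalid


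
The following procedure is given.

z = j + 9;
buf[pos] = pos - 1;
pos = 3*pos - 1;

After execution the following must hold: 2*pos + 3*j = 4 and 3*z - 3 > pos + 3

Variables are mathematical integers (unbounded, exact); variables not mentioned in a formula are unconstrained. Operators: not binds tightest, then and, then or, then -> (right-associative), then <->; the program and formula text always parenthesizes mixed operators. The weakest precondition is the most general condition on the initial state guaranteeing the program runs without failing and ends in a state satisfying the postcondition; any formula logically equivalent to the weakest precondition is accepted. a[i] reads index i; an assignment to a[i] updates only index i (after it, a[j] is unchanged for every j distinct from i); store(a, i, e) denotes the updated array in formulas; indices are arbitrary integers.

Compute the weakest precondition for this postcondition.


Working backward. After the program, the postcondition 2*pos + 3*j = 4 and 3*z - 3 > pos + 3 must hold; in canonical form it is 3*j + 2*pos = 4 and 3*z > pos + 6.
Before pos := 3*pos - 1: 3*j + 6*pos = 6 and 3*z > 3*pos + 5
Before buf[pos] := pos - 1: 3*j + 6*pos = 6 and 3*z > 3*pos + 5
Before z := j + 9: 3*j + 6*pos = 6 and 3*j > 3*pos - 22
Answer: WP = 3*j + 6*pos = 6 and 3*j > 3*pos - 22


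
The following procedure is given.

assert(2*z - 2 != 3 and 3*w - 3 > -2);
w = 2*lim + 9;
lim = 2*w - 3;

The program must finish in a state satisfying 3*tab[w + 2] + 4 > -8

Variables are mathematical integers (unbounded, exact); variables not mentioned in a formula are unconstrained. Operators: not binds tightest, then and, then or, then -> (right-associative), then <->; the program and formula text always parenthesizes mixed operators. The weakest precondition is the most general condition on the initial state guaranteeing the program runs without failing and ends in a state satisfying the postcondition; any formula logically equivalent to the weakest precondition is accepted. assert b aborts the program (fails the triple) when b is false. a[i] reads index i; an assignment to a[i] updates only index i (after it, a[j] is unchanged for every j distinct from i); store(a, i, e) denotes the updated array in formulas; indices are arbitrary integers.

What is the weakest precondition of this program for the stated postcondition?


Working backward. After the program, the postcondition 3*tab[w + 2] + 4 > -8 must hold; in canonical form it is 3*tab[w + 2] > -12.
Before lim := 2*w - 3: 3*tab[w + 2] > -12
Before w := 2*lim + 9: 3*tab[2*lim + 11] > -12
Before assert 2*z - 2 != 3 and 3*w - 3 > -2: 2*z != 5 and 3*w > 1 and 3*tab[2*lim + 11] > -12
Answer: WP = 2*z != 5 and 3*w > 1 and 3*tab[2*lim + 11] > -12


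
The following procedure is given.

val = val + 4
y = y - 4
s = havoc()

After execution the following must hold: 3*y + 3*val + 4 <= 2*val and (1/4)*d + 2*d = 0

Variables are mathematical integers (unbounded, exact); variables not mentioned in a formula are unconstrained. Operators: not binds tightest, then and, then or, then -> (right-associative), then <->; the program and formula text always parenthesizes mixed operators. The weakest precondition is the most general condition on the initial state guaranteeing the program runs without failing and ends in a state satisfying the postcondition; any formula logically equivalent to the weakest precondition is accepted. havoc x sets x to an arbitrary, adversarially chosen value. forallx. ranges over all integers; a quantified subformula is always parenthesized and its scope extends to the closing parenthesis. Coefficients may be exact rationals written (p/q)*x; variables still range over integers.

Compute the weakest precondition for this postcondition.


Working backward. After the program, the postcondition 3*y + 3*val + 4 <= 2*val and (1/4)*d + 2*d = 0 must hold; in canonical form it is val + 3*y <= -4 and (9/4)*d = 0.
Before havoc s: val + 3*y <= -4 and (9/4)*d = 0
Before y := y - 4: val + 3*y <= 8 and (9/4)*d = 0
Before val := val + 4: val + 3*y <= 4 and (9/4)*d = 0
Answer: WP = val + 3*y <= 4 and (9/4)*d = 0


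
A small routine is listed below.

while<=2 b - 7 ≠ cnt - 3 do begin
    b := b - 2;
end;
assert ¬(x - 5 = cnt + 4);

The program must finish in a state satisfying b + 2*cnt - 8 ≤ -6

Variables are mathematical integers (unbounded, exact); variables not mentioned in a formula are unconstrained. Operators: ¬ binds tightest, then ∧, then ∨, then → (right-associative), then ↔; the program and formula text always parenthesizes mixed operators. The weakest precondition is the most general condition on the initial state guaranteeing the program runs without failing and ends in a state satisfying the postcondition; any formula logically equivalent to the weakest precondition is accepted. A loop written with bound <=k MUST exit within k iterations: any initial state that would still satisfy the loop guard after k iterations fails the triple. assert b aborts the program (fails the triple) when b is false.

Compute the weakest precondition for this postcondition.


Working backward. After the program, the postcondition b + 2*cnt - 8 ≤ -6 must hold; in canonical form it is b + 2*cnt ≤ 2.
Before assert ¬(x - 5 = cnt + 4): (¬(x = cnt + 9)) ∧ b + 2*cnt ≤ 2
Before the loop (bound <=2), unroll the exhaustion recursion (WP_0 = exit-now case; WP_j = one more guarded iteration, up to j = 2):
  WP_0: (¬(b ≠ cnt + 4)) ∧ (¬(x = cnt + 9)) ∧ b + 2*cnt ≤ 2
  WP_1: (b ≠ cnt + 4 → ((¬(b ≠ cnt + 6)) ∧ (¬(x = cnt + 9)) ∧ b + 2*cnt ≤ 4)) ∧ ((¬(b ≠ cnt + 4)) → ((¬(x = cnt + 9)) ∧ b + 2*cnt ≤ 2))
  WP_2: (b ≠ cnt + 4 → ((b ≠ cnt + 6 → ((¬(b ≠ cnt + 8)) ∧ (¬(x = cnt + 9)) ∧ b + 2*cnt ≤ 6)) ∧ ((¬(b ≠ cnt + 6)) → ((¬(x = cnt + 9)) ∧ b + 2*cnt ≤ 4)))) ∧ ((¬(b ≠ cnt + 4)) → ((¬(x = cnt + 9)) ∧ b + 2*cnt ≤ 2))
So before the loop: (b ≠ cnt + 4 → ((b ≠ cnt + 6 → ((¬(b ≠ cnt + 8)) ∧ (¬(x = cnt + 9)) ∧ b + 2*cnt ≤ 6)) ∧ ((¬(b ≠ cnt + 6)) → ((¬(x = cnt + 9)) ∧ b + 2*cnt ≤ 4)))) ∧ ((¬(b ≠ cnt + 4)) → ((¬(x = cnt + 9)) ∧ b + 2*cnt ≤ 2))
Answer: WP = (b ≠ cnt + 4 → ((b ≠ cnt + 6 → ((¬(b ≠ cnt + 8)) ∧ (¬(x = cnt + 9)) ∧ b + 2*cnt ≤ 6)) ∧ ((¬(b ≠ cnt + 6)) → ((¬(x = cnt + 9)) ∧ b + 2*cnt ≤ 4)))) ∧ ((¬(b ≠ cnt + 4)) → ((¬(x = cnt + 9)) ∧ b + 2*cnt ≤ 2))


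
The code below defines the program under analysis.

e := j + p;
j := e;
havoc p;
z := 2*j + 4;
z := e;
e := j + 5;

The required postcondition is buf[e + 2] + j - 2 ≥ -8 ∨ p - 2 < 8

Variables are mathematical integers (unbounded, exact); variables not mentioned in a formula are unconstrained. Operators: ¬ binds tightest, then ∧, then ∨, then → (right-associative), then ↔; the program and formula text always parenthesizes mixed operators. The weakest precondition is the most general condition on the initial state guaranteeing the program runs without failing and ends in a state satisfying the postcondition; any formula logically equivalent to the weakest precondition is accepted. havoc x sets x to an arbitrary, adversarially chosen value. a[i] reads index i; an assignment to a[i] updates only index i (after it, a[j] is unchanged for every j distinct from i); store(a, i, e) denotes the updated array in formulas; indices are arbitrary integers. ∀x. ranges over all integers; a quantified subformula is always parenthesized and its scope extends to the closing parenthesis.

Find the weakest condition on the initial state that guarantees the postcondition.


Working backward. After the program, the postcondition buf[e + 2] + j - 2 ≥ -8 ∨ p - 2 < 8 must hold; in canonical form it is buf[e + 2] + j ≥ -6 ∨ p < 10.
Before e := j + 5: buf[j + 7] + j ≥ -6 ∨ p < 10
Before z := e: buf[j + 7] + j ≥ -6 ∨ p < 10
Before z := 2*j + 4: buf[j + 7] + j ≥ -6 ∨ p < 10
Before havoc p: ∀p_1. (buf[j + 7] + j ≥ -6 ∨ p_1 < 10)
Before j := e: ∀p_1. (buf[e + 7] + e ≥ -6 ∨ p_1 < 10)
Before e := j + p: ∀p_1. (buf[j + p + 7] + j + p ≥ -6 ∨ p_1 < 10)
Answer: WP = ∀p_1. (buf[j + p + 7] + j + p ≥ -6 ∨ p_1 < 10)


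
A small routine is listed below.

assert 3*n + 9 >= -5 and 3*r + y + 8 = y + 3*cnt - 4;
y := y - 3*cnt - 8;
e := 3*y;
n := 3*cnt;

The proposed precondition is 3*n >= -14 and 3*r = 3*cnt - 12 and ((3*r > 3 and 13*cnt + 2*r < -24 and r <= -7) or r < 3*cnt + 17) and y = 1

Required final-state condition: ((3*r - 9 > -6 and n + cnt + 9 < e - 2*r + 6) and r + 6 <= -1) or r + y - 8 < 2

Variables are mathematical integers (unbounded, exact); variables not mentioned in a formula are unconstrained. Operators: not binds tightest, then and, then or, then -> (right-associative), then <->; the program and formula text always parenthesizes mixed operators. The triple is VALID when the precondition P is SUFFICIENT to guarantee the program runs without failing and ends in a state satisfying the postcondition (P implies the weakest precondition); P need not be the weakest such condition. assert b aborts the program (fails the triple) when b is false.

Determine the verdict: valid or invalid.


Working backward. After the program, the postcondition ((3*r - 9 > -6 and n + cnt + 9 < e - 2*r + 6) and r + 6 <= -1) or r + y - 8 < 2 must hold; in canonical form it is (3*r > 3 and cnt + n + 2*r < e - 3 and r <= -7) or r + y < 10.
Before n := 3*cnt: (3*r > 3 and 4*cnt + 2*r < e - 3 and r <= -7) or r + y < 10
Before e := 3*y: (3*r > 3 and 4*cnt + 2*r < 3*y - 3 and r <= -7) or r + y < 10
Before y := y - 3*cnt - 8: (3*r > 3 and 13*cnt + 2*r < 3*y - 27 and r <= -7) or r + y < 3*cnt + 18
Before assert 3*n + 9 >= -5 and 3*r + y + 8 = y + 3*cnt - 4: 3*n >= -14 and 3*r = 3*cnt - 12 and ((3*r > 3 and 13*cnt + 2*r < 3*y - 27 and r <= -7) or r + y < 3*cnt + 18)
The weakest precondition is 3*n >= -14 and 3*r = 3*cnt - 12 and ((3*r > 3 and 13*cnt + 2*r < 3*y - 27 and r <= -7) or r + y < 3*cnt + 18).
Check whether 3*n >= -14 and 3*r = 3*cnt - 12 and ((3*r > 3 and 13*cnt + 2*r < -24 and r <= -7) or r < 3*cnt + 17) and y = 1 implies it.
Every state satisfying the precondition satisfies the weakest precondition: the implication holds.
Answer: valid


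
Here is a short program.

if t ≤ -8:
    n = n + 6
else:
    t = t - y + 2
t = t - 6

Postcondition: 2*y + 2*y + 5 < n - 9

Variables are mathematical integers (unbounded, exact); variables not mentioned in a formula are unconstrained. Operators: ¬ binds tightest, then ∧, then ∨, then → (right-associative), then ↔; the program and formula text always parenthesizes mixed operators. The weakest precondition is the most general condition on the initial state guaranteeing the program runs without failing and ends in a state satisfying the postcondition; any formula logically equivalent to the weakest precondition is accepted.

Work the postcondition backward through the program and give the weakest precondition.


Working backward. After the program, the postcondition 2*y + 2*y + 5 < n - 9 must hold; in canonical form it is 4*y < n - 14.
Before t := t - 6: 4*y < n - 14
Then branch requires 4*y < n - 8; else branch requires 4*y < n - 14.
Before the if: (t ≤ -8 → 4*y < n - 8) ∧ ((¬(t ≤ -8)) → 4*y < n - 14)
Answer: WP = (t ≤ -8 → 4*y < n - 8) ∧ ((¬(t ≤ -8)) → 4*y < n - 14)


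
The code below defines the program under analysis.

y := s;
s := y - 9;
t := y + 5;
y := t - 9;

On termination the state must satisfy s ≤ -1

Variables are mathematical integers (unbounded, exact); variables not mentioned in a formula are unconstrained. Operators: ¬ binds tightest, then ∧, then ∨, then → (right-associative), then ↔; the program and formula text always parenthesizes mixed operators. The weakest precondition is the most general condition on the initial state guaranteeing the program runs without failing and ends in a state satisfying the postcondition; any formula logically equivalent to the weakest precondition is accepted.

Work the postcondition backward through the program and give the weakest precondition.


Working backward. After the program, s ≤ -1 must hold.
Before y := t - 9: s ≤ -1
Before t := y + 5: s ≤ -1
Before s := y - 9: y ≤ 8
Before y := s: s ≤ 8
Answer: WP = s ≤ 8


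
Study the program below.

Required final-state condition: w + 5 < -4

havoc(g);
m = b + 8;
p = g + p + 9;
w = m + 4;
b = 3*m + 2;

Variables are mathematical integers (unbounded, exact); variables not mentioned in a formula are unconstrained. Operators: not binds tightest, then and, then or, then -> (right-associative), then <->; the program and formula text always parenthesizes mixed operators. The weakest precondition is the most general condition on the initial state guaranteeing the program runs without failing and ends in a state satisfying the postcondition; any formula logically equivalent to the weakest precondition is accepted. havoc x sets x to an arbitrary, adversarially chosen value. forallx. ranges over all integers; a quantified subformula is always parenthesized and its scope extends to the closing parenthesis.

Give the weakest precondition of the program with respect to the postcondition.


Working backward. After the program, the postcondition w + 5 < -4 must hold; in canonical form it is w < -9.
Before b := 3*m + 2: w < -9
Before w := m + 4: m < -13
Before p := g + p + 9: m < -13
Before m := b + 8: b < -21
Before havoc g: b < -21
Answer: WP = b < -21


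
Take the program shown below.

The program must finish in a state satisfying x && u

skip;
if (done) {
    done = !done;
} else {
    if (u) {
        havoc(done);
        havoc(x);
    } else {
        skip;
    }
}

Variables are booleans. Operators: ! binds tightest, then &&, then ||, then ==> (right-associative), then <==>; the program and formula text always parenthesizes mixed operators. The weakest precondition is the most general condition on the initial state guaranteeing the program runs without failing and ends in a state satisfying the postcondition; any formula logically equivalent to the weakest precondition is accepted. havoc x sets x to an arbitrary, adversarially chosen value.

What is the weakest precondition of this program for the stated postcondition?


Working backward. After the program, x && u must hold.
Then branch requires x && u; else branch requires (!u) && ((!u) ==> (x && u)).
Before the if: (done ==> (x && u)) && ((!done) ==> ((!u) && ((!u) ==> (x && u))))
Before skip: (done ==> (x && u)) && ((!done) ==> ((!u) && ((!u) ==> (x && u))))
Answer: WP = (done ==> (x && u)) && ((!done) ==> ((!u) && ((!u) ==> (x && u))))


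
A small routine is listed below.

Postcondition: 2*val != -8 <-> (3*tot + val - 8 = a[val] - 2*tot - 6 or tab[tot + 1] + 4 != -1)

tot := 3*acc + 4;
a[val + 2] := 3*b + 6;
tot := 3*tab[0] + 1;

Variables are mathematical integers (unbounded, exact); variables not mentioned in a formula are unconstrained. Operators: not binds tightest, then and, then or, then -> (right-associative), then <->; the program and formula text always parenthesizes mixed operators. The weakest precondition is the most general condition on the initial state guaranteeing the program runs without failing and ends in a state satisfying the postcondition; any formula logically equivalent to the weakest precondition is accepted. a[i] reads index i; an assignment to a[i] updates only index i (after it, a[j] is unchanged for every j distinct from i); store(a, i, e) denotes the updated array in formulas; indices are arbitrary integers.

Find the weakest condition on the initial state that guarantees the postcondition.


Working backward. After the program, the postcondition 2*val != -8 <-> (3*tot + val - 8 = a[val] - 2*tot - 6 or tab[tot + 1] + 4 != -1) must hold; in canonical form it is 2*val != -8 <-> (5*tot + val = a[val] + 2 or tab[tot + 1] != -5).
Before tot := 3*tab[0] + 1: 2*val != -8 <-> (15*tab[0] + val = a[val] - 3 or tab[3*tab[0] + 2] != -5)
Before a[val + 2] := 3*b + 6: 2*val != -8 <-> (15*tab[0] + val = store(a, val + 2, 3*b + 6)[val] - 3 or tab[3*tab[0] + 2] != -5)
Before tot := 3*acc + 4: 2*val != -8 <-> (15*tab[0] + val = store(a, val + 2, 3*b + 6)[val] - 3 or tab[3*tab[0] + 2] != -5)
Answer: WP = 2*val != -8 <-> (15*tab[0] + val = store(a, val + 2, 3*b + 6)[val] - 3 or tab[3*tab[0] + 2] != -5)


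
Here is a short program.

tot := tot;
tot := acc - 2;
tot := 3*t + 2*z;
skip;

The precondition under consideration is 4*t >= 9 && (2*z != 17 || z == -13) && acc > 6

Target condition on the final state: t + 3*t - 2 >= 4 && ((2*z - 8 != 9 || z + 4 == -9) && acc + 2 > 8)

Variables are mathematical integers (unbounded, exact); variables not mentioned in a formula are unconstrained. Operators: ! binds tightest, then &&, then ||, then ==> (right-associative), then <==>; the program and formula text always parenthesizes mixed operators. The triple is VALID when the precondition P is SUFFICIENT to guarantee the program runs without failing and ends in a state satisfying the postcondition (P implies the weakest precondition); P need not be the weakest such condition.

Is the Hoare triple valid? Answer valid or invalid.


Working backward. After the program, the postcondition t + 3*t - 2 >= 4 && ((2*z - 8 != 9 || z + 4 == -9) && acc + 2 > 8) must hold; in canonical form it is 4*t >= 6 && (2*z != 17 || z == -13) && acc > 6.
Before skip: 4*t >= 6 && (2*z != 17 || z == -13) && acc > 6
Before tot := 3*t + 2*z: 4*t >= 6 && (2*z != 17 || z == -13) && acc > 6
Before tot := acc - 2: 4*t >= 6 && (2*z != 17 || z == -13) && acc > 6
Before tot := tot: 4*t >= 6 && (2*z != 17 || z == -13) && acc > 6
The weakest precondition is 4*t >= 6 && (2*z != 17 || z == -13) && acc > 6.
Check whether 4*t >= 9 && (2*z != 17 || z == -13) && acc > 6 implies it.
Every state satisfying the precondition satisfies the weakest precondition: the implication holds.
Answer: valid


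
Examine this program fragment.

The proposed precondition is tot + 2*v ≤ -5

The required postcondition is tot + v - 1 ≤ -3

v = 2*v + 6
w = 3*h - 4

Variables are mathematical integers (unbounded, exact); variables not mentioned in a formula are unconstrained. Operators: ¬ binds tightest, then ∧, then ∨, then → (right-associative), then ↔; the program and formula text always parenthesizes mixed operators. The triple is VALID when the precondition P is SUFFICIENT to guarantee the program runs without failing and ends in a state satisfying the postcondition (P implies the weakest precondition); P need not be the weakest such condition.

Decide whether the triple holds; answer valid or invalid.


Working backward. After the program, the postcondition tot + v - 1 ≤ -3 must hold; in canonical form it is tot + v ≤ -2.
Before w := 3*h - 4: tot + v ≤ -2
Before v := 2*v + 6: tot + 2*v ≤ -8
The weakest precondition is tot + 2*v ≤ -8.
Check whether tot + 2*v ≤ -5 implies it.
Countermodel: at the initial state tot = -7, v = 0, the precondition holds but the weakest precondition fails.
Answer: invalid


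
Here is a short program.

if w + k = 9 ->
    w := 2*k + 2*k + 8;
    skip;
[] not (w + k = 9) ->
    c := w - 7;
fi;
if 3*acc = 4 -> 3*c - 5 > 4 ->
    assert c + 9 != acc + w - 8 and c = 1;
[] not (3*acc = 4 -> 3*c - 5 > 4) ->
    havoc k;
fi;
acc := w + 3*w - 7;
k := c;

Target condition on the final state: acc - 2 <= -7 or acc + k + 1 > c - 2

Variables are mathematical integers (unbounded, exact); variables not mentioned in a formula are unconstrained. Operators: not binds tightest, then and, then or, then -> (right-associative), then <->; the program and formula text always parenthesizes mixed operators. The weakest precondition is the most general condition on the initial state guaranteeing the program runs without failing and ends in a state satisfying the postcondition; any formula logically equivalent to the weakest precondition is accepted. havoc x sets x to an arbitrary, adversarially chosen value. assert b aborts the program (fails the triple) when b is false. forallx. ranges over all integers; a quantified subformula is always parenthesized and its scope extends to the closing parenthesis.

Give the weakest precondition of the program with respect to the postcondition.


Working backward. After the program, the postcondition acc - 2 <= -7 or acc + k + 1 > c - 2 must hold; in canonical form it is acc <= -5 or acc + k > c - 3.
Before k := c: acc <= -5 or acc > -3
Before acc := w + 3*w - 7: 4*w <= 2 or 4*w > 4
Then branch requires c != acc + w - 17 and c = 1 and (4*w <= 2 or 4*w > 4); else branch requires 4*w <= 2 or 4*w > 4.
Before the if: ((3*acc = 4 -> 3*c > 9) -> (c != acc + w - 17 and c = 1 and (4*w <= 2 or 4*w > 4))) and ((not (3*acc = 4 -> 3*c > 9)) -> (4*w <= 2 or 4*w > 4))
Then branch requires ((3*acc = 4 -> 3*c > 9) -> (c != acc + 4*k - 9 and c = 1 and (16*k <= -30 or 16*k > -28))) and ((not (3*acc = 4 -> 3*c > 9)) -> (16*k <= -30 or 16*k > -28)); else branch requires ((3*acc = 4 -> 3*w > 30) -> (acc != 10 and w = 8 and (4*w <= 2 or 4*w > 4))) and ((not (3*acc = 4 -> 3*w > 30)) -> (4*w <= 2 or 4*w > 4)).
Before the if: (k + w = 9 -> (((3*acc = 4 -> 3*c > 9) -> (c != acc + 4*k - 9 and c = 1 and (16*k <= -30 or 16*k > -28))) and ((not (3*acc = 4 -> 3*c > 9)) -> (16*k <= -30 or 16*k > -28)))) and ((not (k + w = 9)) -> (((3*acc = 4 -> 3*w > 30) -> (acc != 10 and w = 8 and (4*w <= 2 or 4*w > 4))) and ((not (3*acc = 4 -> 3*w > 30)) -> (4*w <= 2 or 4*w > 4))))
Answer: WP = (k + w = 9 -> (((3*acc = 4 -> 3*c > 9) -> (c != acc + 4*k - 9 and c = 1 and (16*k <= -30 or 16*k > -28))) and ((not (3*acc = 4 -> 3*c > 9)) -> (16*k <= -30 or 16*k > -28)))) and ((not (k + w = 9)) -> (((3*acc = 4 -> 3*w > 30) -> (acc != 10 and w = 8 and (4*w <= 2 or 4*w > 4))) and ((not (3*acc = 4 -> 3*w > 30)) -> (4*w <= 2 or 4*w > 4))))


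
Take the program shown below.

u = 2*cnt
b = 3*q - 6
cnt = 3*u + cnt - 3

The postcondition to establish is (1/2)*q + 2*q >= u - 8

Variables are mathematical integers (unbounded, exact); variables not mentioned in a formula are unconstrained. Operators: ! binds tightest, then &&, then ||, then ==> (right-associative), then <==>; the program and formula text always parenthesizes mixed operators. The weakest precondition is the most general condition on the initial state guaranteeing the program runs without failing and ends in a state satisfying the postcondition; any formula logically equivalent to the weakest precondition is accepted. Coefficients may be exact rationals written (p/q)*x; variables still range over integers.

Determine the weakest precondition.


Working backward. After the program, the postcondition (1/2)*q + 2*q >= u - 8 must hold; in canonical form it is (5/2)*q >= u - 8.
Before cnt := 3*u + cnt - 3: (5/2)*q >= u - 8
Before b := 3*q - 6: (5/2)*q >= u - 8
Before u := 2*cnt: (5/2)*q >= 2*cnt - 8
Answer: WP = (5/2)*q >= 2*cnt - 8


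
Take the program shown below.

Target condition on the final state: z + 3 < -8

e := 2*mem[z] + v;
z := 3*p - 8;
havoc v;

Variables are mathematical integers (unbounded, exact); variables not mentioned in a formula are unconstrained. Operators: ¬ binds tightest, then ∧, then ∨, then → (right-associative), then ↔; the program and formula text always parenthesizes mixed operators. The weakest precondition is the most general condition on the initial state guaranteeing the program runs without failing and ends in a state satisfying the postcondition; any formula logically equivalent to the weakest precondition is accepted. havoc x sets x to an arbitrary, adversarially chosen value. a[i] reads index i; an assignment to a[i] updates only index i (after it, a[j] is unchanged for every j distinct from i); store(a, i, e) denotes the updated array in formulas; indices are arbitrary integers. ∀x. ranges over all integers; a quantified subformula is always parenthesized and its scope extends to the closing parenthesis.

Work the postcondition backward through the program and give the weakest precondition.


Working backward. After the program, the postcondition z + 3 < -8 must hold; in canonical form it is z < -11.
Before havoc v: z < -11
Before z := 3*p - 8: 3*p < -3
Before e := 2*mem[z] + v: 3*p < -3
Answer: WP = 3*p < -3


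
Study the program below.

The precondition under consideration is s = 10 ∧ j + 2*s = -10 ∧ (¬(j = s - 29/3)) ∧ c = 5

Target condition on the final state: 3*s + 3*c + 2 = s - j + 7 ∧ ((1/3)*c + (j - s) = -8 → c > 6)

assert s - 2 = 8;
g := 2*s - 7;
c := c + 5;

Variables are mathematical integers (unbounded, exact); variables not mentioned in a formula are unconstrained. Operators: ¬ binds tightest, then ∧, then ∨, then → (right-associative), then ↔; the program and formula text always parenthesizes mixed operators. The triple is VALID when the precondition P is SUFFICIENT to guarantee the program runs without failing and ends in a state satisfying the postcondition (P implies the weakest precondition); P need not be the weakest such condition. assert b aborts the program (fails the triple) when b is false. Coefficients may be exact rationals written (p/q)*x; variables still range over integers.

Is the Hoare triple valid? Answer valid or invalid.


Working backward. After the program, the postcondition 3*s + 3*c + 2 = s - j + 7 ∧ ((1/3)*c + (j - s) = -8 → c > 6) must hold; in canonical form it is 3*c + j + 2*s = 5 ∧ ((1/3)*c + j = s - 8 → c > 6).
Before c := c + 5: 3*c + j + 2*s = -10 ∧ ((1/3)*c + j = s - 29/3 → c > 1)
Before g := 2*s - 7: 3*c + j + 2*s = -10 ∧ ((1/3)*c + j = s - 29/3 → c > 1)
Before assert s - 2 = 8: s = 10 ∧ 3*c + j + 2*s = -10 ∧ ((1/3)*c + j = s - 29/3 → c > 1)
The weakest precondition is s = 10 ∧ 3*c + j + 2*s = -10 ∧ ((1/3)*c + j = s - 29/3 → c > 1).
Check whether s = 10 ∧ j + 2*s = -10 ∧ (¬(j = s - 29/3)) ∧ c = 5 implies it.
Countermodel: at the initial state c = 5, j = -30, s = 10, the precondition holds but the weakest precondition fails.
Answer: invalid


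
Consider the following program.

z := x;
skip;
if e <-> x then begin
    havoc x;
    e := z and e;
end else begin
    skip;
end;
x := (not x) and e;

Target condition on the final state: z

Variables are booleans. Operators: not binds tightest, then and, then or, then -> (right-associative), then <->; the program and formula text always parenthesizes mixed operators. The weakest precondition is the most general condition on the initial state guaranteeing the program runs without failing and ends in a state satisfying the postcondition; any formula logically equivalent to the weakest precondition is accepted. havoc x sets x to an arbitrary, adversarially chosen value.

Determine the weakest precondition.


Working backward. After the program, z must hold.
Before x := (not x) and e: z
Then branch requires z; else branch requires z.
Before the if: ((e <-> x) -> z) and ((not (e <-> x)) -> z)
Before skip: ((e <-> x) -> z) and ((not (e <-> x)) -> z)
Before z := x: ((e <-> x) -> x) and ((not (e <-> x)) -> x)
Answer: WP = ((e <-> x) -> x) and ((not (e <-> x)) -> x)


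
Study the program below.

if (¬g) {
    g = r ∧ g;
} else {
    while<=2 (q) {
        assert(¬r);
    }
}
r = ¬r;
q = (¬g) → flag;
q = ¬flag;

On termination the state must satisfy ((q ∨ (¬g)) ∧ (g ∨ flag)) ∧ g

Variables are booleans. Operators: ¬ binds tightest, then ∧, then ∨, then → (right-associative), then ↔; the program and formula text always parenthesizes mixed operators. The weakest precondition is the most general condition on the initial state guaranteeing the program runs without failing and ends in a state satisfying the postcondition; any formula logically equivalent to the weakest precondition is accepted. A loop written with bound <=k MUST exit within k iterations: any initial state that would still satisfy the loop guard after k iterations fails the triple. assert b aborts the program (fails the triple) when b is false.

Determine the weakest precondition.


Working backward. After the program, the postcondition ((q ∨ (¬g)) ∧ (g ∨ flag)) ∧ g must hold; in canonical form it is (q ∨ (¬g)) ∧ (g ∨ flag) ∧ g.
Before q := ¬flag: ((¬flag) ∨ (¬g)) ∧ (g ∨ flag) ∧ g
Before q := (¬g) → flag: ((¬flag) ∨ (¬g)) ∧ (g ∨ flag) ∧ g
Before r := ¬r: ((¬flag) ∨ (¬g)) ∧ (g ∨ flag) ∧ g
Then branch requires ((¬flag) ∨ (¬(r ∧ g))) ∧ ((r ∧ g) ∨ flag) ∧ r ∧ g; else branch requires (q → ((¬r) ∧ (q → ((¬r) ∧ (¬q) ∧ ((¬flag) ∨ (¬g)) ∧ (g ∨ flag) ∧ g)) ∧ ((¬q) → (((¬flag) ∨ (¬g)) ∧ (g ∨ flag) ∧ g)))) ∧ ((¬q) → (((¬flag) ∨ (¬g)) ∧ (g ∨ flag) ∧ g)).
Before the if: ((¬g) → (((¬flag) ∨ (¬(r ∧ g))) ∧ ((r ∧ g) ∨ flag) ∧ r ∧ g)) ∧ (g → ((q → ((¬r) ∧ (q → ((¬r) ∧ (¬q) ∧ ((¬flag) ∨ (¬g)) ∧ (g ∨ flag) ∧ g)) ∧ ((¬q) → (((¬flag) ∨ (¬g)) ∧ (g ∨ flag) ∧ g)))) ∧ ((¬q) → (((¬flag) ∨ (¬g)) ∧ (g ∨ flag) ∧ g))))
Answer: WP = ((¬g) → (((¬flag) ∨ (¬(r ∧ g))) ∧ ((r ∧ g) ∨ flag) ∧ r ∧ g)) ∧ (g → ((q → ((¬r) ∧ (q → ((¬r) ∧ (¬q) ∧ ((¬flag) ∨ (¬g)) ∧ (g ∨ flag) ∧ g)) ∧ ((¬q) → (((¬flag) ∨ (¬g)) ∧ (g ∨ flag) ∧ g)))) ∧ ((¬q) → (((¬flag) ∨ (¬g)) ∧ (g ∨ flag) ∧ g))))


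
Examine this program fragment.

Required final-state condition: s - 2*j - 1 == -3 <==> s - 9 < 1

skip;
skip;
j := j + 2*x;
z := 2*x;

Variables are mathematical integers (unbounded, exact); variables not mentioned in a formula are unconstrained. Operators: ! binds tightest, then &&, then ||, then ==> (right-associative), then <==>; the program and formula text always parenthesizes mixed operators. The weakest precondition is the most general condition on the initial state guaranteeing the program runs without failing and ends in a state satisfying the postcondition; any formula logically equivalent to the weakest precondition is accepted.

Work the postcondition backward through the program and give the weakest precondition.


Working backward. After the program, the postcondition s - 2*j - 1 == -3 <==> s - 9 < 1 must hold; in canonical form it is s == 2*j - 2 <==> s < 10.
Before z := 2*x: s == 2*j - 2 <==> s < 10
Before j := j + 2*x: s == 2*j + 4*x - 2 <==> s < 10
Before skip: s == 2*j + 4*x - 2 <==> s < 10
Before skip: s == 2*j + 4*x - 2 <==> s < 10
Answer: WP = s == 2*j + 4*x - 2 <==> s < 10


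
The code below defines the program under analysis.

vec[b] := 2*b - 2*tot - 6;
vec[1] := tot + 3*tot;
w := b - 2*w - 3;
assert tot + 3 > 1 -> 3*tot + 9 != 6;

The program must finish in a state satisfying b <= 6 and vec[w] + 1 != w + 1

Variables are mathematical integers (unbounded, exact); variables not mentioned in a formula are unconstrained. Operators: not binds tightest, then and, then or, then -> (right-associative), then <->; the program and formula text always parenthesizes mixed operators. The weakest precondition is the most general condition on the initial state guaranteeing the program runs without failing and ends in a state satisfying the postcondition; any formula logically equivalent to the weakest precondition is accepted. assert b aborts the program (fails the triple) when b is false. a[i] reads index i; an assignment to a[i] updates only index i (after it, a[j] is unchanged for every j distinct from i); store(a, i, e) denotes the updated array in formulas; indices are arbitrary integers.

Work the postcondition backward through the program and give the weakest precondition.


Working backward. After the program, the postcondition b <= 6 and vec[w] + 1 != w + 1 must hold; in canonical form it is b <= 6 and vec[w] != w.
Before assert tot + 3 > 1 -> 3*tot + 9 != 6: (tot > -2 -> 3*tot != -3) and b <= 6 and vec[w] != w
Before w := b - 2*w - 3: (tot > -2 -> 3*tot != -3) and b <= 6 and vec[b - 2*w - 3] + 2*w != b - 3
Before vec[1] := tot + 3*tot: (tot > -2 -> 3*tot != -3) and b <= 6 and store(vec, 1, 4*tot)[b - 2*w - 3] + 2*w != b - 3
Before vec[b] := 2*b - 2*tot - 6: (tot > -2 -> 3*tot != -3) and b <= 6 and store(store(vec, b, 2*b - 2*tot - 6), 1, 4*tot)[b - 2*w - 3] + 2*w != b - 3
Answer: WP = (tot > -2 -> 3*tot != -3) and b <= 6 and store(store(vec, b, 2*b - 2*tot - 6), 1, 4*tot)[b - 2*w - 3] + 2*w != b - 3


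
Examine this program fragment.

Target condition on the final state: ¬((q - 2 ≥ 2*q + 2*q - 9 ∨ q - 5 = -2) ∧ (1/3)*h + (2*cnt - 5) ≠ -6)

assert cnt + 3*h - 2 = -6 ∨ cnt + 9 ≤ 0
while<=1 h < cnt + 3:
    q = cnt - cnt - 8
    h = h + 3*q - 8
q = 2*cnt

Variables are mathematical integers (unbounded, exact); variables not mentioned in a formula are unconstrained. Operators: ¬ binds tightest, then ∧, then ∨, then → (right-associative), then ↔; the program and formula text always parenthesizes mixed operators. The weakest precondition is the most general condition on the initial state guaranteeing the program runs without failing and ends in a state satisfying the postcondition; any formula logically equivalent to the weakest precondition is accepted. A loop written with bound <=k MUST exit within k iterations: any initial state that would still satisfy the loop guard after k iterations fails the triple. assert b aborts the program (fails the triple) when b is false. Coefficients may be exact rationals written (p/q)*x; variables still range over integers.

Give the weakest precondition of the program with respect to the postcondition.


Working backward. After the program, the postcondition ¬((q - 2 ≥ 2*q + 2*q - 9 ∨ q - 5 = -2) ∧ (1/3)*h + (2*cnt - 5) ≠ -6) must hold; in canonical form it is ¬((3*q ≤ 7 ∨ q = 3) ∧ 2*cnt + (1/3)*h ≠ -1).
Before q := 2*cnt: ¬((6*cnt ≤ 7 ∨ 2*cnt = 3) ∧ 2*cnt + (1/3)*h ≠ -1)
Before the loop (bound <=1), unroll the exhaustion recursion (WP_0 = exit-now case; WP_j = one more guarded iteration, up to j = 1):
  WP_0: (¬(h < cnt + 3)) ∧ (¬((6*cnt ≤ 7 ∨ 2*cnt = 3) ∧ 2*cnt + (1/3)*h ≠ -1))
  WP_1: (h < cnt + 3 → ((¬(h < cnt + 35)) ∧ (¬((6*cnt ≤ 7 ∨ 2*cnt = 3) ∧ 2*cnt + (1/3)*h ≠ 29/3)))) ∧ ((¬(h < cnt + 3)) → (¬((6*cnt ≤ 7 ∨ 2*cnt = 3) ∧ 2*cnt + (1/3)*h ≠ -1)))
So before the loop: (h < cnt + 3 → ((¬(h < cnt + 35)) ∧ (¬((6*cnt ≤ 7 ∨ 2*cnt = 3) ∧ 2*cnt + (1/3)*h ≠ 29/3)))) ∧ ((¬(h < cnt + 3)) → (¬((6*cnt ≤ 7 ∨ 2*cnt = 3) ∧ 2*cnt + (1/3)*h ≠ -1)))
Before assert cnt + 3*h - 2 = -6 ∨ cnt + 9 ≤ 0: (cnt + 3*h = -4 ∨ cnt ≤ -9) ∧ (h < cnt + 3 → ((¬(h < cnt + 35)) ∧ (¬((6*cnt ≤ 7 ∨ 2*cnt = 3) ∧ 2*cnt + (1/3)*h ≠ 29/3)))) ∧ ((¬(h < cnt + 3)) → (¬((6*cnt ≤ 7 ∨ 2*cnt = 3) ∧ 2*cnt + (1/3)*h ≠ -1)))
Answer: WP = (cnt + 3*h = -4 ∨ cnt ≤ -9) ∧ (h < cnt + 3 → ((¬(h < cnt + 35)) ∧ (¬((6*cnt ≤ 7 ∨ 2*cnt = 3) ∧ 2*cnt + (1/3)*h ≠ 29/3)))) ∧ ((¬(h < cnt + 3)) → (¬((6*cnt ≤ 7 ∨ 2*cnt = 3) ∧ 2*cnt + (1/3)*h ≠ -1)))


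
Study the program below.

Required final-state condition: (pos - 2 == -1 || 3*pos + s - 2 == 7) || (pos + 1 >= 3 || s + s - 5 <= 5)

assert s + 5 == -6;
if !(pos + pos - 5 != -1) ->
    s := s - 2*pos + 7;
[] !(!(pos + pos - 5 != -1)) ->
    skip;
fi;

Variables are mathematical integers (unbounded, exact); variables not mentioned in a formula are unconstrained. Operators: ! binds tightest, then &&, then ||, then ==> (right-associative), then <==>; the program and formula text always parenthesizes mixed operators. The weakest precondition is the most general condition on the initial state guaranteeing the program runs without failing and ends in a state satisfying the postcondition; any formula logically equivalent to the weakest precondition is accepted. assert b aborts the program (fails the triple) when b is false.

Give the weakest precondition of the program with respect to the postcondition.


Working backward. After the program, the postcondition (pos - 2 == -1 || 3*pos + s - 2 == 7) || (pos + 1 >= 3 || s + s - 5 <= 5) must hold; in canonical form it is pos == 1 || 3*pos + s == 9 || pos >= 2 || 2*s <= 10.
Then branch requires pos == 1 || pos + s == 2 || pos >= 2 || 2*s <= 4*pos - 4; else branch requires pos == 1 || 3*pos + s == 9 || pos >= 2 || 2*s <= 10.
Before the if: ((!(2*pos != 4)) ==> (pos == 1 || pos + s == 2 || pos >= 2 || 2*s <= 4*pos - 4)) && (2*pos != 4 ==> (pos == 1 || 3*pos + s == 9 || pos >= 2 || 2*s <= 10))
Before assert s + 5 == -6: s == -11 && ((!(2*pos != 4)) ==> (pos == 1 || pos + s == 2 || pos >= 2 || 2*s <= 4*pos - 4)) && (2*pos != 4 ==> (pos == 1 || 3*pos + s == 9 || pos >= 2 || 2*s <= 10))
Answer: WP = s == -11 && ((!(2*pos != 4)) ==> (pos == 1 || pos + s == 2 || pos >= 2 || 2*s <= 4*pos - 4)) && (2*pos != 4 ==> (pos == 1 || 3*pos + s == 9 || pos >= 2 || 2*s <= 10))
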